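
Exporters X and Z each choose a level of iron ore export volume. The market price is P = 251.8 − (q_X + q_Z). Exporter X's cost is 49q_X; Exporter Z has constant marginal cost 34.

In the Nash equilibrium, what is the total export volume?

140.2

Exporter X's profit: π = q_X(251.8 − (q_X + q_Z)) − 49q_X.
∂π/∂q_X = 202.8 − 2q_X − q_Z = 0, so q_X = 101.4 − 0.5q_Z.
By the same steps for Z: q_Z = 108.9 − 0.5q_X.
Plugging q_Z into X's best response: q_X = 101.4 − 0.5(108.9 − 0.5q_X) ⇒ 0.75q_X = 46.95, so q_X = 62.6.
Then q_Z = 108.9 − 0.5·62.6 = 77.6.
Total export volume: 62.6 + 77.6 = 140.2.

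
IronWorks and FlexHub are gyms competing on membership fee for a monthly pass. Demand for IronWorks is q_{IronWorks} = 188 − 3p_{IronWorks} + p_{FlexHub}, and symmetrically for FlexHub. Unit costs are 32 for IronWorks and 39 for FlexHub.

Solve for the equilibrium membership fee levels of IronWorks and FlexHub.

57.4, 60.4

IronWorks's profit: π = (p_{IronWorks} − 32)(188 − 3p_{IronWorks} + p_{FlexHub}).
∂π/∂p_{IronWorks} = 284 − 6p_{IronWorks} + p_{FlexHub} = 0 ⇒ p_{IronWorks} = 142/3 + (1/6)p_{FlexHub}.
Similarly p_{FlexHub} = 305/6 + (1/6)p_{IronWorks}.
Solving the two reaction functions simultaneously: (1 − (1/6)(1/6))p_{IronWorks} = 142/3 + (1/6)·(305/6), so (35/36)p_{IronWorks} = 2009/36 and p_{IronWorks} = 57.4.
Then p_{FlexHub} = 305/6 + (1/6)·57.4 = 60.4.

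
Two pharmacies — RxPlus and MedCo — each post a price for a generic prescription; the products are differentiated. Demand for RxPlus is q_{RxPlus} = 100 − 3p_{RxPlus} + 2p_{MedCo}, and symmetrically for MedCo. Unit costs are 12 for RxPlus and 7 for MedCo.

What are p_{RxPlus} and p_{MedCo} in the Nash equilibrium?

RxPlus's profit: π = (p_{RxPlus} − 12)(100 − 3p_{RxPlus} + 2p_{MedCo}).
∂π/∂p_{RxPlus} = 136 − 6p_{RxPlus} + 2p_{MedCo} = 0 ⇒ p_{RxPlus} = 68/3 + (1/3)p_{MedCo}.
Similarly p_{MedCo} = 121/6 + (1/3)p_{RxPlus}.
Substituting the second reaction function into the first: p_{RxPlus} = 68/3 + (1/3)(121/6 + (1/3)p_{RxPlus}), which gives (8/9)p_{RxPlus} = 529/18 ⇒ p_{RxPlus} = 33.0625.
Then p_{MedCo} = 121/6 + (1/3)·33.0625 = 31.1875.

33.0625, 31.1875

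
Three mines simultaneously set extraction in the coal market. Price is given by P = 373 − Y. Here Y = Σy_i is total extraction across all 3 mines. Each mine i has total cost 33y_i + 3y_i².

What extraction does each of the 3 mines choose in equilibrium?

A representative mine's profit is π_i = y_i(373 − Y) − 33y_i − 3y_i², with Y = y_i + Σ_{j≠i} y_j.
First-order condition: 340 − 8y_i − Σ_{j≠i} y_j = 0.
Imposing symmetry (y_j = y for all j) turns Σ_{j≠i} y_j into 2y, so 340 = 10y and y = 34.

34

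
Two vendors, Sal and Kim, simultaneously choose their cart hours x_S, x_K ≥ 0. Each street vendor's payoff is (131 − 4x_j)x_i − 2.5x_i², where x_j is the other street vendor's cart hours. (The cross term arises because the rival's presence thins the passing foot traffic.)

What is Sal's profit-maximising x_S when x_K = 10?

Sal's payoff is (131 − 4x_K)x_S − 2.5x_S².
∂π/∂x_S = 131 − 4x_K − 5x_S = 0, so x_S = 26.2 − 0.8x_K.
At x_K = 10: x_S = 26.2 − 0.8·10 = 18.2.

18.2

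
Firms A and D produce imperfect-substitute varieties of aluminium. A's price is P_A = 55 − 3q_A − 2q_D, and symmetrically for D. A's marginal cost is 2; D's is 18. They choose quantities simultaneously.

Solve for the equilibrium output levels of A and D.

Firm A's profit: π = q_A(55 − 3q_A − 2q_D) − 2q_A.
∂π/∂q_A = 53 − 6q_A − 2q_D = 0 ⇒ q_A = 53/6 − (1/3)q_D.
Similarly q_D = 37/6 − (1/3)q_A.
Solving the two reaction functions simultaneously: (1 − (−1/3)(−1/3))q_A = 53/6 − (1/3)·(37/6), so (8/9)q_A = 61/9 and q_A = 7.625.
Then q_D = 37/6 − (1/3)·7.625 = 3.625.

7.625, 3.625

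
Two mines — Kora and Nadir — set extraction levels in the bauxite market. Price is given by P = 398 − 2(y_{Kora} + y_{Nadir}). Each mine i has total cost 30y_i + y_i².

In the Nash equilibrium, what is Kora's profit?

Mine Kora's profit: π = y_{Kora}(398 − 2(y_{Kora} + y_{Nadir})) − 30y_{Kora} − y_{Kora}².
∂π/∂y_{Kora} = 368 − 6y_{Kora} − 2y_{Nadir} = 0, so y_{Kora} = 184/3 − (1/3)y_{Nadir}.
By symmetry y_{Nadir} = y_{Kora}; substituting into the reaction function, (4/3)y_{Kora} = 184/3 and y_{Kora} = 46.
Price P = 398 − 2·92 = 214.
Kora's profit: (214 − 30)·46 − (46)² = 6348.

6348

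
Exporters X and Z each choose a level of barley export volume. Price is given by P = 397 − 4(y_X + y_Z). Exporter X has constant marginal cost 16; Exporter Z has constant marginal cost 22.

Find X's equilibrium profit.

Exporter X's profit: π = y_X(397 − 4(y_X + y_Z)) − 16y_X.
∂π/∂y_X = 381 − 8y_X − 4y_Z = 0, so y_X = 47.625 − 0.5y_Z.
By the same steps for Z: y_Z = 46.875 − 0.5y_X.
Solving the two reaction functions simultaneously: (1 − (−0.5)(−0.5))y_X = 47.625 − 0.5·46.875, so 0.75y_X = 24.1875 and y_X = 32.25.
Then y_Z = 46.875 − 0.5·32.25 = 30.75.
Price P = 397 − 4·63 = 145.
X's profit: (145 − 16)·32.25 = 4160.25.

4160.25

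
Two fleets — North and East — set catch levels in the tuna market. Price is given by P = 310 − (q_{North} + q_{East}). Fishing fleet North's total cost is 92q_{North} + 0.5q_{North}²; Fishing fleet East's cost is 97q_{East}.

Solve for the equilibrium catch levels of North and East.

Fishing fleet North's profit: π = q_{North}(310 − (q_{North} + q_{East})) − 92q_{North} − 0.5q_{North}².
∂π/∂q_{North} = 218 − 3q_{North} − q_{East} = 0, so q_{North} = 218/3 − (1/3)q_{East}.
For East: ∂π/∂q_{East} = 213 − 2q_{East} − q_{North} = 0 ⇒ q_{East} = 106.5 − 0.5q_{North}.
Substituting the second reaction function into the first: q_{North} = 218/3 − (1/3)(106.5 − 0.5q_{North}), which gives (5/6)q_{North} = 223/6 ⇒ q_{North} = 44.6.
Then q_{East} = 106.5 − 0.5·44.6 = 84.2.

44.6, 84.2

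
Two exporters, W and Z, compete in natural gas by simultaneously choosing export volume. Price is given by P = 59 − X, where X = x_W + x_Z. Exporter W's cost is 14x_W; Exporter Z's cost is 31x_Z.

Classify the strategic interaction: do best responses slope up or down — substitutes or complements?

strategic substitutes

Exporter W's profit: π = x_W(59 − (x_W + x_Z)) − 14x_W.
∂π/∂x_W = 45 − 2x_W − x_Z = 0, so x_W = 22.5 − 0.5x_Z.
The best-response slope dx_W/dx_Z = −0.5 < 0: the reaction function is downward-sloping, so the choices are strategic substitutes.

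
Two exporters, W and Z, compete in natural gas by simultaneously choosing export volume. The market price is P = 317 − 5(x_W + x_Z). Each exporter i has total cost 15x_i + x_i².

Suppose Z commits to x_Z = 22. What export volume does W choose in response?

Exporter W's profit: π = x_W(317 − 5(x_W + x_Z)) − 15x_W − x_W².
∂π/∂x_W = 302 − 12x_W − 5x_Z = 0, so x_W = 151/6 − (5/12)x_Z.
At x_Z = 22: x_W = 151/6 − (5/12)·22 = 16.

16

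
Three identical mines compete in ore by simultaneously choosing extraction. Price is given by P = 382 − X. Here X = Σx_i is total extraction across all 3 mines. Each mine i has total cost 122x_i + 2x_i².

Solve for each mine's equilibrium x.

A representative mine's profit is π_i = x_i(382 − X) − 122x_i − 2x_i², with X = x_i + Σ_{j≠i} x_j.
First-order condition: 260 − 6x_i − Σ_{j≠i} x_j = 0.
In a symmetric equilibrium every mine chooses the same x, so Σ_{j≠i} x_j = 2x. The condition becomes 260 − 8x = 0, giving x = 260/8 = 32.5.

32.5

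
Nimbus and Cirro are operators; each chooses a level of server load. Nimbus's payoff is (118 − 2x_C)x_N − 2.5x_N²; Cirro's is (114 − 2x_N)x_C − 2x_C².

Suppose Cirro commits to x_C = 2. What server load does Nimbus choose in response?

Expanding Nimbus's payoff: 118x_N − 2x_Cx_N − 2.5x_N².
∂π/∂x_N = 118 − 2x_C − 5x_N = 0, so x_N = 23.6 − 0.4x_C.
At x_C = 2: x_N = 23.6 − 0.4·2 = 22.8.

22.8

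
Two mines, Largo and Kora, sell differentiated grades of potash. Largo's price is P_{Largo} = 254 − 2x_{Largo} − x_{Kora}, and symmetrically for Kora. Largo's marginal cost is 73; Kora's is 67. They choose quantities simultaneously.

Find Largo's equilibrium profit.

Mine Largo's profit: π = x_{Largo}(254 − 2x_{Largo} − x_{Kora}) − 73x_{Largo}.
∂π/∂x_{Largo} = 181 − 4x_{Largo} − x_{Kora} = 0 ⇒ x_{Largo} = 45.25 − 0.25x_{Kora}.
Similarly x_{Kora} = 46.75 − 0.25x_{Largo}.
Substituting the second reaction function into the first: x_{Largo} = 45.25 − 0.25(46.75 − 0.25x_{Largo}), which gives 0.9375x_{Largo} = 33.5625 ⇒ x_{Largo} = 35.8.
Then x_{Kora} = 46.75 − 0.25·35.8 = 37.8.
P_{Largo} = 254 − 2·35.8 − 37.8 = 144.6.
Profit = (144.6 − 73)·35.8 = 2563.28.

2563.28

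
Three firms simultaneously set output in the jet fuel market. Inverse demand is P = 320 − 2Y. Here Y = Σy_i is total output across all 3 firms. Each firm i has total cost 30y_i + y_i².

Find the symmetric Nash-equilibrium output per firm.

A representative firm's profit is π_i = y_i(320 − 2Y) − 30y_i − y_i², with Y = y_i + Σ_{j≠i} y_j.
First-order condition: 290 − 6y_i − 2Σ_{j≠i} y_j = 0.
Imposing symmetry (y_j = y for all j) turns Σ_{j≠i} y_j into 2y, so 290 = 10y and y = 29.

29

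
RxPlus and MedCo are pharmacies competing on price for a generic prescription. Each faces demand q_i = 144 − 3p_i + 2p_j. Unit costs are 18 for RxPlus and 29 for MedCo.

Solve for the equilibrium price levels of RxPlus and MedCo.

RxPlus's profit: π = (p_{RxPlus} − 18)(144 − 3p_{RxPlus} + 2p_{MedCo}).
∂π/∂p_{RxPlus} = 198 − 6p_{RxPlus} + 2p_{MedCo} = 0 ⇒ p_{RxPlus} = 33 + (1/3)p_{MedCo}.
Similarly p_{MedCo} = 38.5 + (1/3)p_{RxPlus}.
Plugging p_{MedCo} into RxPlus's best response: p_{RxPlus} = 33 + (1/3)(38.5 + (1/3)p_{RxPlus}) ⇒ (8/9)p_{RxPlus} = 275/6, so p_{RxPlus} = 51.5625.
Then p_{MedCo} = 38.5 + (1/3)·51.5625 = 55.6875.

51.5625, 55.6875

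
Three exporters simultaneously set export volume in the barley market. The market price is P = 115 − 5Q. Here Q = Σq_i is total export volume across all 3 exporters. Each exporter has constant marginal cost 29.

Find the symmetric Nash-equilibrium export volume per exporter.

4.3

A representative exporter's profit is π_i = q_i(115 − 5Q) − 29q_i, with Q = q_i + Σ_{j≠i} q_j.
First-order condition: 86 − 10q_i − 5Σ_{j≠i} q_j = 0.
Imposing symmetry (q_j = q for all j) turns Σ_{j≠i} q_j into 2q, so 86 = 20q and q = 4.3.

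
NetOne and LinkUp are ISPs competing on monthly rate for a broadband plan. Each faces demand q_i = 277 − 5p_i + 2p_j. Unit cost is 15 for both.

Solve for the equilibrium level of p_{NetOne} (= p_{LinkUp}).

44

NetOne's profit: π = (p_{NetOne} − 15)(277 − 5p_{NetOne} + 2p_{LinkUp}).
∂π/∂p_{NetOne} = 352 − 10p_{NetOne} + 2p_{LinkUp} = 0 ⇒ p_{NetOne} = 35.2 + 0.2p_{LinkUp}.
Setting p_{NetOne} = p_{LinkUp} in the reaction function: p_{NetOne} = 35.2 + 0.2p_{NetOne}, so p_{NetOne} = 35.2 / 0.8 = 44.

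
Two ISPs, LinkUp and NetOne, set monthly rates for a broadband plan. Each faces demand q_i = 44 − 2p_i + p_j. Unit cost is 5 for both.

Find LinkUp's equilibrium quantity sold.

26

LinkUp's profit: π = (p_{LinkUp} − 5)(44 − 2p_{LinkUp} + p_{NetOne}).
∂π/∂p_{LinkUp} = 54 − 4p_{LinkUp} + p_{NetOne} = 0 ⇒ p_{LinkUp} = 13.5 + 0.25p_{NetOne}.
Setting p_{LinkUp} = p_{NetOne} in the reaction function: p_{LinkUp} = 13.5 + 0.25p_{LinkUp}, so p_{LinkUp} = 13.5 / 0.75 = 18.
q_{LinkUp} = 44 − 2·18 + 18 = 26.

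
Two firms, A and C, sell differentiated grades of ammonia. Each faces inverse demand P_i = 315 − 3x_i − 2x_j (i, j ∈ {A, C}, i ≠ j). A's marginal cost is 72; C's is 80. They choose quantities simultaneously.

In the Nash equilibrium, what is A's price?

164.625

Firm A's profit: π = x_A(315 − 3x_A − 2x_C) − 72x_A.
∂π/∂x_A = 243 − 6x_A − 2x_C = 0 ⇒ x_A = 40.5 − (1/3)x_C.
Similarly x_C = 235/6 − (1/3)x_A.
Solving the two reaction functions simultaneously: (1 − (−1/3)(−1/3))x_A = 40.5 − (1/3)·(235/6), so (8/9)x_A = 247/9 and x_A = 30.875.
Then x_C = 235/6 − (1/3)·30.875 = 28.875.
P_A = 315 − 3·30.875 − 2·28.875 = 164.625.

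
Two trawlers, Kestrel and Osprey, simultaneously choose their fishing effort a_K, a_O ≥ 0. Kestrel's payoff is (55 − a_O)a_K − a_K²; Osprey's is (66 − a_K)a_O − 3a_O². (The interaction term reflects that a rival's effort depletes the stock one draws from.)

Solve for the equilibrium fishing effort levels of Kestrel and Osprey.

Expanding Kestrel's payoff: 55a_K − a_Oa_K − a_K².
∂π/∂a_K = 55 − a_O − 2a_K = 0, so a_K = 27.5 − 0.5a_O.
Likewise for Osprey: a_O = 11 − (1/6)a_K.
Solving the two reaction functions simultaneously: (1 − (−0.5)(−1/6))a_K = 27.5 − 0.5·11, so (11/12)a_K = 22 and a_K = 24.
Then a_O = 11 − (1/6)·24 = 7.

24, 7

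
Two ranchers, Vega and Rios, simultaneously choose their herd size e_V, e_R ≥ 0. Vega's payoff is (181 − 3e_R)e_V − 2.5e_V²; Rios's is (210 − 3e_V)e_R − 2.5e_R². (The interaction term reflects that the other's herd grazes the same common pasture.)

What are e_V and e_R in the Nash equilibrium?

Expanding Vega's payoff: 181e_V − 3e_Re_V − 2.5e_V².
∂π/∂e_V = 181 − 3e_R − 5e_V = 0, so e_V = 36.2 − 0.6e_R.
Likewise for Rios: e_R = 42 − 0.6e_V.
Substituting the second reaction function into the first: e_V = 36.2 − 0.6(42 − 0.6e_V), which gives 0.64e_V = 11 ⇒ e_V = 17.1875.
Then e_R = 42 − 0.6·17.1875 = 31.6875.

17.1875, 31.6875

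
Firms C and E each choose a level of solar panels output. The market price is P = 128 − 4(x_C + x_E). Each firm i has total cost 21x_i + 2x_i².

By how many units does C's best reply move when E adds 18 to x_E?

Firm C's profit: π = x_C(128 − 4(x_C + x_E)) − 21x_C − 2x_C².
∂π/∂x_C = 107 − 12x_C − 4x_E = 0, so x_C = 107/12 − (1/3)x_E.
The reaction-function slope is −1/3, so an 18-unit rise in x_E moves x_C by −1/3 × 18 = −6. C's best response falls — the actions are strategic substitutes.

-6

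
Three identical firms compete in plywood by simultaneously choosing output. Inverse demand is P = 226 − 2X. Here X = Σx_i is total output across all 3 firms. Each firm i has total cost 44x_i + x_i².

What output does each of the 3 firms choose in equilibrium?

18.2

A representative firm's profit is π_i = x_i(226 − 2X) − 44x_i − x_i², with X = x_i + Σ_{j≠i} x_j.
First-order condition: 182 − 6x_i − 2Σ_{j≠i} x_j = 0.
With identical firms, set every x_j = x: then 182 − 6x − 4x = 0, i.e. x = 182/10 = 18.2.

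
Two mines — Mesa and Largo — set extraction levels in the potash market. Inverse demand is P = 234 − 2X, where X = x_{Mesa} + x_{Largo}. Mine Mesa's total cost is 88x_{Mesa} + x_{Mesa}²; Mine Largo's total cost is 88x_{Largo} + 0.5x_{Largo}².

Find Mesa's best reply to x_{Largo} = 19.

18

Mine Mesa's profit: π = x_{Mesa}(234 − 2(x_{Mesa} + x_{Largo})) − 88x_{Mesa} − x_{Mesa}².
∂π/∂x_{Mesa} = 146 − 6x_{Mesa} − 2x_{Largo} = 0, so x_{Mesa} = 73/3 − (1/3)x_{Largo}.
At x_{Largo} = 19: x_{Mesa} = 73/3 − (1/3)·19 = 18.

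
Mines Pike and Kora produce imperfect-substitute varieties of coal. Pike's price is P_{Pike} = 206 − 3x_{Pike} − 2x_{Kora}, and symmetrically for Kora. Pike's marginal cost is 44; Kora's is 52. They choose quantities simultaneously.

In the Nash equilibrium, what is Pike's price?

106.25

Mine Pike's profit: π = x_{Pike}(206 − 3x_{Pike} − 2x_{Kora}) − 44x_{Pike}.
∂π/∂x_{Pike} = 162 − 6x_{Pike} − 2x_{Kora} = 0 ⇒ x_{Pike} = 27 − (1/3)x_{Kora}.
Similarly x_{Kora} = 77/3 − (1/3)x_{Pike}.
Substituting the second reaction function into the first: x_{Pike} = 27 − (1/3)(77/3 − (1/3)x_{Pike}), which gives (8/9)x_{Pike} = 166/9 ⇒ x_{Pike} = 20.75.
Then x_{Kora} = 77/3 − (1/3)·20.75 = 18.75.
P_{Pike} = 206 − 3·20.75 − 2·18.75 = 106.25.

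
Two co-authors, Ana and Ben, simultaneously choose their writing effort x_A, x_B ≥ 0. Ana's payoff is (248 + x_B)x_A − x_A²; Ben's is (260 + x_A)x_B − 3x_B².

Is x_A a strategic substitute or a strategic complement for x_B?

Expanding Ana's payoff: 248x_A + x_Bx_A − x_A².
∂π/∂x_A = 248 + x_B − 2x_A = 0, so x_A = 124 + 0.5x_B.
The best-response slope dx_A/dx_B = 0.5 > 0: the reaction function is upward-sloping, so the choices are strategic complements.

strategic complements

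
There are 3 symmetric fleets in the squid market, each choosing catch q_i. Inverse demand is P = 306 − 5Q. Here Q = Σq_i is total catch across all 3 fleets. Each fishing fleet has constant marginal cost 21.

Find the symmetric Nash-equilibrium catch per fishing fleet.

14.25

A representative fishing fleet's profit is π_i = q_i(306 − 5Q) − 21q_i, with Q = q_i + Σ_{j≠i} q_j.
First-order condition: 285 − 10q_i − 5Σ_{j≠i} q_j = 0.
With identical fishing fleets, set every q_j = q: then 285 − 10q − 10q = 0, i.e. q = 285/20 = 14.25.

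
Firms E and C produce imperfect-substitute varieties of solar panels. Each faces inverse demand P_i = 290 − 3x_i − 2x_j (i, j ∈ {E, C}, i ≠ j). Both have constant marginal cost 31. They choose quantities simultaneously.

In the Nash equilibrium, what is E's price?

128.125

Firm E's profit: π = x_E(290 − 3x_E − 2x_C) − 31x_E.
∂π/∂x_E = 259 − 6x_E − 2x_C = 0 ⇒ x_E = 259/6 − (1/3)x_C.
By symmetry x_C = x_E; substituting into the reaction function, (4/3)x_E = 259/6 and x_E = 32.375.
P_E = 290 − 3·32.375 − 2·32.375 = 128.125.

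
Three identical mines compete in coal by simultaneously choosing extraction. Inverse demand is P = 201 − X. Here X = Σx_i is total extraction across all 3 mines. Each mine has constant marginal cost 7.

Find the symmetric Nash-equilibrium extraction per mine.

A representative mine's profit is π_i = x_i(201 − X) − 7x_i, with X = x_i + Σ_{j≠i} x_j.
First-order condition: 194 − 2x_i − Σ_{j≠i} x_j = 0.
In a symmetric equilibrium every mine chooses the same x, so Σ_{j≠i} x_j = 2x. The condition becomes 194 − 4x = 0, giving x = 194/4 = 48.5.

48.5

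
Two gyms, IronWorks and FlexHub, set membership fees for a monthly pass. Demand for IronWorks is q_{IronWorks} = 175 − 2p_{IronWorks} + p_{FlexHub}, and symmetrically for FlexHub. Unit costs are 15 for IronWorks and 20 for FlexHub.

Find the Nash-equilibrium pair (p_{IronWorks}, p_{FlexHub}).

69, 71

IronWorks's profit: π = (p_{IronWorks} − 15)(175 − 2p_{IronWorks} + p_{FlexHub}).
∂π/∂p_{IronWorks} = 205 − 4p_{IronWorks} + p_{FlexHub} = 0 ⇒ p_{IronWorks} = 51.25 + 0.25p_{FlexHub}.
Similarly p_{FlexHub} = 53.75 + 0.25p_{IronWorks}.
Plugging p_{FlexHub} into IronWorks's best response: p_{IronWorks} = 51.25 + 0.25(53.75 + 0.25p_{IronWorks}) ⇒ 0.9375p_{IronWorks} = 64.6875, so p_{IronWorks} = 69.
Then p_{FlexHub} = 53.75 + 0.25·69 = 71.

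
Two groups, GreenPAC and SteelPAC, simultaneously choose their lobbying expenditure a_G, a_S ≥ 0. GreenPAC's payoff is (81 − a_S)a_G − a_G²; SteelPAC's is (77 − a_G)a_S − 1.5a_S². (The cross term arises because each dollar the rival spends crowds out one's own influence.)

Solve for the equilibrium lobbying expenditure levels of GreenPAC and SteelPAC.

Expanding GreenPAC's payoff: 81a_G − a_Sa_G − a_G².
∂π/∂a_G = 81 − a_S − 2a_G = 0, so a_G = 40.5 − 0.5a_S.
Likewise for SteelPAC: a_S = 77/3 − (1/3)a_G.
Substituting the second reaction function into the first: a_G = 40.5 − 0.5(77/3 − (1/3)a_G), which gives (5/6)a_G = 83/3 ⇒ a_G = 33.2.
Then a_S = 77/3 − (1/3)·33.2 = 14.6.

33.2, 14.6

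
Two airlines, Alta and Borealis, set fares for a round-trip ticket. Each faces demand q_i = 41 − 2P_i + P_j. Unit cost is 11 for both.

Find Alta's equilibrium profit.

Alta's profit: π = (P_{Alta} − 11)(41 − 2P_{Alta} + P_{Borealis}).
∂π/∂P_{Alta} = 63 − 4P_{Alta} + P_{Borealis} = 0 ⇒ P_{Alta} = 15.75 + 0.25P_{Borealis}.
By symmetry P_{Borealis} = P_{Alta}; substituting into the reaction function, 0.75P_{Alta} = 15.75 and P_{Alta} = 21.
q_{Alta} = 41 − 2·21 + 21 = 20.
Profit = (21 − 11)·20 = 200.

200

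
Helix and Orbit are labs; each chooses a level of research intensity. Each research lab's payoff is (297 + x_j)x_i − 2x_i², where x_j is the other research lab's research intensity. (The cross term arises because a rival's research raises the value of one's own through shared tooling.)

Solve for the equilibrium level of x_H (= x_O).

99

Helix's payoff is (297 + x_O)x_H − 2x_H².
∂π/∂x_H = 297 + x_O − 4x_H = 0, so x_H = 74.25 + 0.25x_O.
The game is symmetric, so in equilibrium x_O = x_H: the reaction function gives 0.75x_H = 74.25, hence x_H = 99.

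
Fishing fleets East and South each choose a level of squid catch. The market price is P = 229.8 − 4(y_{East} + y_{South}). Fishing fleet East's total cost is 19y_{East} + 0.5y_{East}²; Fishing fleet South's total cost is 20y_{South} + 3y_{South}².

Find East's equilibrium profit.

1658.88

Fishing fleet East's profit: π = y_{East}(229.8 − 4(y_{East} + y_{South})) − 19y_{East} − 0.5y_{East}².
∂π/∂y_{East} = 210.8 − 9y_{East} − 4y_{South} = 0, so y_{East} = 1054/45 − (4/9)y_{South}.
For South: ∂π/∂y_{South} = 209.8 − 14y_{South} − 4y_{East} = 0 ⇒ y_{South} = 1049/70 − (2/7)y_{East}.
Plugging y_{South} into East's best response: y_{East} = 1054/45 − (4/9)(1049/70 − (2/7)y_{East}) ⇒ (55/63)y_{East} = 352/21, so y_{East} = 19.2.
Then y_{South} = 1049/70 − (2/7)·19.2 = 9.5.
Price P = 229.8 − 4·28.7 = 115.
East's profit: (115 − 19)·19.2 − 0.5(19.2)² = 1658.88.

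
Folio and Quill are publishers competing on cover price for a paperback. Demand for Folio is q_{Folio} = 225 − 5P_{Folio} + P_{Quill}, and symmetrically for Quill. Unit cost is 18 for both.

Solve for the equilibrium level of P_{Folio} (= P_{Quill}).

Folio's profit: π = (P_{Folio} − 18)(225 − 5P_{Folio} + P_{Quill}).
∂π/∂P_{Folio} = 315 − 10P_{Folio} + P_{Quill} = 0 ⇒ P_{Folio} = 31.5 + 0.1P_{Quill}.
Setting P_{Folio} = P_{Quill} in the reaction function: P_{Folio} = 31.5 + 0.1P_{Folio}, so P_{Folio} = 31.5 / 0.9 = 35.

35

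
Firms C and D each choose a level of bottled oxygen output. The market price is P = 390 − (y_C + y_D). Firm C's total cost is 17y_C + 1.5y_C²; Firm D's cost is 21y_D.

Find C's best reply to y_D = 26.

69.4

Firm C's profit: π = y_C(390 − (y_C + y_D)) − 17y_C − 1.5y_C².
∂π/∂y_C = 373 − 5y_C − y_D = 0, so y_C = 74.6 − 0.2y_D.
At y_D = 26: y_C = 74.6 − 0.2·26 = 69.4.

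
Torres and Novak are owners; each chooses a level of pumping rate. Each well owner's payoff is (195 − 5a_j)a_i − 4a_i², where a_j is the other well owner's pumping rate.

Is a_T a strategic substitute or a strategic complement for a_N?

Torres's payoff is (195 − 5a_N)a_T − 4a_T².
∂π/∂a_T = 195 − 5a_N − 8a_T = 0, so a_T = 24.375 − 0.625a_N.
The best-response slope da_T/da_N = −0.625 < 0: the reaction function is downward-sloping, so the choices are strategic substitutes.

strategic substitutes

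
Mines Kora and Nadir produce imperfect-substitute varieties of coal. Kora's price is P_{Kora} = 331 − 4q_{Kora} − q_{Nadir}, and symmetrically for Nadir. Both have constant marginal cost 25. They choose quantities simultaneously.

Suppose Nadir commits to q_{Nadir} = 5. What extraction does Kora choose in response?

37.625

Mine Kora's profit: π = q_{Kora}(331 − 4q_{Kora} − q_{Nadir}) − 25q_{Kora}.
∂π/∂q_{Kora} = 306 − 8q_{Kora} − q_{Nadir} = 0 ⇒ q_{Kora} = 38.25 − 0.125q_{Nadir}.
At q_{Nadir} = 5: q_{Kora} = 38.25 − 0.125·5 = 37.625.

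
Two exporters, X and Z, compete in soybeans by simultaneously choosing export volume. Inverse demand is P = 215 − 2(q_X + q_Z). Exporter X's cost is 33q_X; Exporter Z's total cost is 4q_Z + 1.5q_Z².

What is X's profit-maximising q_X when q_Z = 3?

44

Exporter X's profit: π = q_X(215 − 2(q_X + q_Z)) − 33q_X.
∂π/∂q_X = 182 − 4q_X − 2q_Z = 0, so q_X = 45.5 − 0.5q_Z.
At q_Z = 3: q_X = 45.5 − 0.5·3 = 44.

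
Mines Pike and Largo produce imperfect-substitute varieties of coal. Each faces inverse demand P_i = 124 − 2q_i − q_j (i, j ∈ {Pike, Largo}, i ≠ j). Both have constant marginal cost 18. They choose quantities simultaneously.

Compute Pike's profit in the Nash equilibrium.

Mine Pike's profit: π = q_{Pike}(124 − 2q_{Pike} − q_{Largo}) − 18q_{Pike}.
∂π/∂q_{Pike} = 106 − 4q_{Pike} − q_{Largo} = 0 ⇒ q_{Pike} = 26.5 − 0.25q_{Largo}.
By symmetry q_{Largo} = q_{Pike}; substituting into the reaction function, 1.25q_{Pike} = 26.5 and q_{Pike} = 21.2.
P_{Pike} = 124 − 2·21.2 − 21.2 = 60.4.
Profit = (60.4 − 18)·21.2 = 898.88.

898.88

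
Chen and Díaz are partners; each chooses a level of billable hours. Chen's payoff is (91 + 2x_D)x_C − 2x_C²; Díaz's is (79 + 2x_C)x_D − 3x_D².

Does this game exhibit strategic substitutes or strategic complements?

Expanding Chen's payoff: 91x_C + 2x_Dx_C − 2x_C².
∂π/∂x_C = 91 + 2x_D − 4x_C = 0, so x_C = 22.75 + 0.5x_D.
The best-response slope dx_C/dx_D = 0.5 > 0: the reaction function is upward-sloping, so the choices are strategic complements.

strategic complements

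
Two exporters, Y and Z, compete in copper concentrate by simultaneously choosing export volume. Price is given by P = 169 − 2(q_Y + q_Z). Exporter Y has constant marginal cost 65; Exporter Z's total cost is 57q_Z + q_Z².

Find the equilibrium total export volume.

32

Exporter Y's profit: π = q_Y(169 − 2(q_Y + q_Z)) − 65q_Y.
∂π/∂q_Y = 104 − 4q_Y − 2q_Z = 0, so q_Y = 26 − 0.5q_Z.
For Z: ∂π/∂q_Z = 112 − 6q_Z − 2q_Y = 0 ⇒ q_Z = 56/3 − (1/3)q_Y.
Solving the two reaction functions simultaneously: (1 − (−0.5)(−1/3))q_Y = 26 − 0.5·(56/3), so (5/6)q_Y = 50/3 and q_Y = 20.
Then q_Z = 56/3 − (1/3)·20 = 12.
Total export volume: 20 + 12 = 32.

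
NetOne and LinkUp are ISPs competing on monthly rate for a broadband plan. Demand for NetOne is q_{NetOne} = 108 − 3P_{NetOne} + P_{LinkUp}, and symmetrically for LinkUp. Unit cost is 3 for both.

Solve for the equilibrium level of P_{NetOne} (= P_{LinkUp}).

23.4

NetOne's profit: π = (P_{NetOne} − 3)(108 − 3P_{NetOne} + P_{LinkUp}).
∂π/∂P_{NetOne} = 117 − 6P_{NetOne} + P_{LinkUp} = 0 ⇒ P_{NetOne} = 19.5 + (1/6)P_{LinkUp}.
By symmetry P_{LinkUp} = P_{NetOne}; substituting into the reaction function, (5/6)P_{NetOne} = 19.5 and P_{NetOne} = 23.4.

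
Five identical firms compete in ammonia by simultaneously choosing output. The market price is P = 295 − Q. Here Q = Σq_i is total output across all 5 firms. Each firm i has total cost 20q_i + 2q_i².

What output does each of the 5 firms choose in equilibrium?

27.5

A representative firm's profit is π_i = q_i(295 − Q) − 20q_i − 2q_i², with Q = q_i + Σ_{j≠i} q_j.
First-order condition: 275 − 6q_i − Σ_{j≠i} q_j = 0.
Imposing symmetry (q_j = q for all j) turns Σ_{j≠i} q_j into 4q, so 275 = 10q and q = 27.5.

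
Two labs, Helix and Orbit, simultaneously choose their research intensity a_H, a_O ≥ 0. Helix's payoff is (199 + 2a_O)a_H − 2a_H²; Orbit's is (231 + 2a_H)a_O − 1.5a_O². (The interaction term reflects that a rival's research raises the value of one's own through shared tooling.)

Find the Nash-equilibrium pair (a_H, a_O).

Expanding Helix's payoff: 199a_H + 2a_Oa_H − 2a_H².
∂π/∂a_H = 199 + 2a_O − 4a_H = 0, so a_H = 49.75 + 0.5a_O.
Likewise for Orbit: a_O = 77 + (2/3)a_H.
Substituting the second reaction function into the first: a_H = 49.75 + 0.5(77 + (2/3)a_H), which gives (2/3)a_H = 88.25 ⇒ a_H = 132.375.
Then a_O = 77 + (2/3)·132.375 = 165.25.

132.375, 165.25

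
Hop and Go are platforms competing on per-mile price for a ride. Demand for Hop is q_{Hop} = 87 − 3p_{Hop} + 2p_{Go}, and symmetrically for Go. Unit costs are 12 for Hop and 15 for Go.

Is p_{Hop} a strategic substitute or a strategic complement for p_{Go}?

Hop's profit: π = (p_{Hop} − 12)(87 − 3p_{Hop} + 2p_{Go}).
∂π/∂p_{Hop} = 123 − 6p_{Hop} + 2p_{Go} = 0 ⇒ p_{Hop} = 20.5 + (1/3)p_{Go}.
The best-response slope dp_{Hop}/dp_{Go} = 1/3 > 0: the reaction function is upward-sloping, so the choices are strategic complements.

strategic complements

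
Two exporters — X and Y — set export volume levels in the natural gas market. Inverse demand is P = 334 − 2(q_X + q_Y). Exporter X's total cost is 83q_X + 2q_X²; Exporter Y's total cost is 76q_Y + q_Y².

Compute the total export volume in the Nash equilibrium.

58

Exporter X's profit: π = q_X(334 − 2(q_X + q_Y)) − 83q_X − 2q_X².
∂π/∂q_X = 251 − 8q_X − 2q_Y = 0, so q_X = 31.375 − 0.25q_Y.
For Y: ∂π/∂q_Y = 258 − 6q_Y − 2q_X = 0 ⇒ q_Y = 43 − (1/3)q_X.
Plugging q_Y into X's best response: q_X = 31.375 − 0.25(43 − (1/3)q_X) ⇒ (11/12)q_X = 20.625, so q_X = 22.5.
Then q_Y = 43 − (1/3)·22.5 = 35.5.
Total export volume: 22.5 + 35.5 = 58.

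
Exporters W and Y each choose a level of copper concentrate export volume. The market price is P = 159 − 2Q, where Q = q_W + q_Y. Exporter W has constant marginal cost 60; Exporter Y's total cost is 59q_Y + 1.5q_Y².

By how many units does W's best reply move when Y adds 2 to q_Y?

-1

Exporter W's profit: π = q_W(159 − 2(q_W + q_Y)) − 60q_W.
∂π/∂q_W = 99 − 4q_W − 2q_Y = 0, so q_W = 24.75 − 0.5q_Y.
The reaction-function slope is −0.5, so a 2-unit rise in q_Y moves q_W by −0.5 × 2 = −1. W's best response falls — the actions are strategic substitutes.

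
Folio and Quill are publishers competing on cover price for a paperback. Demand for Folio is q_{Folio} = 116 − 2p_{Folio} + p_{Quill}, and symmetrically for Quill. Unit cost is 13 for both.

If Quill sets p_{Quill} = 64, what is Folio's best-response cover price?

Folio's profit: π = (p_{Folio} − 13)(116 − 2p_{Folio} + p_{Quill}).
∂π/∂p_{Folio} = 142 − 4p_{Folio} + p_{Quill} = 0 ⇒ p_{Folio} = 35.5 + 0.25p_{Quill}.
At p_{Quill} = 64: p_{Folio} = 35.5 + 0.25·64 = 51.5.

51.5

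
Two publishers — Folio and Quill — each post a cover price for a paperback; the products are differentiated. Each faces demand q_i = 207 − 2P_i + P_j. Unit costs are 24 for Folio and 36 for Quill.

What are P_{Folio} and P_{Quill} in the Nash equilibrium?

Folio's profit: π = (P_{Folio} − 24)(207 − 2P_{Folio} + P_{Quill}).
∂π/∂P_{Folio} = 255 − 4P_{Folio} + P_{Quill} = 0 ⇒ P_{Folio} = 63.75 + 0.25P_{Quill}.
Similarly P_{Quill} = 69.75 + 0.25P_{Folio}.
Substituting the second reaction function into the first: P_{Folio} = 63.75 + 0.25(69.75 + 0.25P_{Folio}), which gives 0.9375P_{Folio} = 81.1875 ⇒ P_{Folio} = 86.6.
Then P_{Quill} = 69.75 + 0.25·86.6 = 91.4.

86.6, 91.4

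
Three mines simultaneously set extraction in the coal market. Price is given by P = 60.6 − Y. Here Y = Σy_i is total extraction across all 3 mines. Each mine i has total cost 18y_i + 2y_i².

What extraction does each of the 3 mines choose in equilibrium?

A representative mine's profit is π_i = y_i(60.6 − Y) − 18y_i − 2y_i², with Y = y_i + Σ_{j≠i} y_j.
First-order condition: 42.6 − 6y_i − Σ_{j≠i} y_j = 0.
Imposing symmetry (y_j = y for all j) turns Σ_{j≠i} y_j into 2y, so 42.6 = 8y and y = 5.325.

5.325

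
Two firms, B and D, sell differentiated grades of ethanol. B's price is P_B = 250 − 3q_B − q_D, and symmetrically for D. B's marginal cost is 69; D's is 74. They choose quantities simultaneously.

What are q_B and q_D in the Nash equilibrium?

Firm B's profit: π = q_B(250 − 3q_B − q_D) − 69q_B.
∂π/∂q_B = 181 − 6q_B − q_D = 0 ⇒ q_B = 181/6 − (1/6)q_D.
Similarly q_D = 88/3 − (1/6)q_B.
Solving the two reaction functions simultaneously: (1 − (−1/6)(−1/6))q_B = 181/6 − (1/6)·(88/3), so (35/36)q_B = 455/18 and q_B = 26.
Then q_D = 88/3 − (1/6)·26 = 25.

26, 25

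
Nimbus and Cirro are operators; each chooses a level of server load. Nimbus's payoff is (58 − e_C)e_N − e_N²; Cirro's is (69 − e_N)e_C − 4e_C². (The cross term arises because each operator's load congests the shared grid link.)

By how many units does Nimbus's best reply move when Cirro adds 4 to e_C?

-2

Expanding Nimbus's payoff: 58e_N − e_Ce_N − e_N².
∂π/∂e_N = 58 − e_C − 2e_N = 0, so e_N = 29 − 0.5e_C.
The reaction-function slope is −0.5, so a 4-unit rise in e_C moves e_N by −0.5 × 4 = −2. Nimbus's best response falls — the actions are strategic substitutes.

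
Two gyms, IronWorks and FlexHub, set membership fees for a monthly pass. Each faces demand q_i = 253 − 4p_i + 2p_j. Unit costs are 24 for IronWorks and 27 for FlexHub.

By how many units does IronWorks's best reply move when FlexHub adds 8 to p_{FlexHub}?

2

IronWorks's profit: π = (p_{IronWorks} − 24)(253 − 4p_{IronWorks} + 2p_{FlexHub}).
∂π/∂p_{IronWorks} = 349 − 8p_{IronWorks} + 2p_{FlexHub} = 0 ⇒ p_{IronWorks} = 43.625 + 0.25p_{FlexHub}.
The reaction-function slope is 0.25, so an 8-unit rise in p_{FlexHub} moves p_{IronWorks} by 0.25 × 8 = 2. IronWorks's best response rises — the actions are strategic complements.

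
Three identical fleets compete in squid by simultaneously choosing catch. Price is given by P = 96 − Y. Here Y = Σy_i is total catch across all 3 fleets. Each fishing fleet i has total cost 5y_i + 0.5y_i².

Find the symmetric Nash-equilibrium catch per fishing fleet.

A representative fishing fleet's profit is π_i = y_i(96 − Y) − 5y_i − 0.5y_i², with Y = y_i + Σ_{j≠i} y_j.
First-order condition: 91 − 3y_i − Σ_{j≠i} y_j = 0.
In a symmetric equilibrium every fishing fleet chooses the same y, so Σ_{j≠i} y_j = 2y. The condition becomes 91 − 5y = 0, giving y = 91/5 = 18.2.

18.2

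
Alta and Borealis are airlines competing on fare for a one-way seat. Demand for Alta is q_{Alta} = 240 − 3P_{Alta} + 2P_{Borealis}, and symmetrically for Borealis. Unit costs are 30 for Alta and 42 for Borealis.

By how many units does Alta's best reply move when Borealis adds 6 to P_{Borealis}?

2

Alta's profit: π = (P_{Alta} − 30)(240 − 3P_{Alta} + 2P_{Borealis}).
∂π/∂P_{Alta} = 330 − 6P_{Alta} + 2P_{Borealis} = 0 ⇒ P_{Alta} = 55 + (1/3)P_{Borealis}.
The reaction-function slope is 1/3, so a 6-unit rise in P_{Borealis} moves P_{Alta} by 1/3 × 6 = 2. Alta's best response rises — the actions are strategic complements.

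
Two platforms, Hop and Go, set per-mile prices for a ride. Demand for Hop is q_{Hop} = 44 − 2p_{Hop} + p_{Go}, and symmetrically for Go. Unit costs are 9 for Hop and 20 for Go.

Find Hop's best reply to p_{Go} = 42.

Hop's profit: π = (p_{Hop} − 9)(44 − 2p_{Hop} + p_{Go}).
∂π/∂p_{Hop} = 62 − 4p_{Hop} + p_{Go} = 0 ⇒ p_{Hop} = 15.5 + 0.25p_{Go}.
At p_{Go} = 42: p_{Hop} = 15.5 + 0.25·42 = 26.

26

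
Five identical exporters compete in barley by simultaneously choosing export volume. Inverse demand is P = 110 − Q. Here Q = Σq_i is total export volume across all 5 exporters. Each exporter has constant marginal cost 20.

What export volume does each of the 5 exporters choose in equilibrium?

15

A representative exporter's profit is π_i = q_i(110 − Q) − 20q_i, with Q = q_i + Σ_{j≠i} q_j.
First-order condition: 90 − 2q_i − Σ_{j≠i} q_j = 0.
In a symmetric equilibrium every exporter chooses the same q, so Σ_{j≠i} q_j = 4q. The condition becomes 90 − 6q = 0, giving q = 90/6 = 15.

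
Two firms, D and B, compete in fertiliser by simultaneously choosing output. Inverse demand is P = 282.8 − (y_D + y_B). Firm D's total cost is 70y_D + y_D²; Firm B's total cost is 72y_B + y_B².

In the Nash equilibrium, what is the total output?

Firm D's profit: π = y_D(282.8 − (y_D + y_B)) − 70y_D − y_D².
∂π/∂y_D = 212.8 − 4y_D − y_B = 0, so y_D = 53.2 − 0.25y_B.
By the same steps for B: y_B = 52.7 − 0.25y_D.
Solving the two reaction functions simultaneously: (1 − (−0.25)(−0.25))y_D = 53.2 − 0.25·52.7, so 0.9375y_D = 40.025 and y_D = 3202/75.
Then y_B = 52.7 − 0.25·(3202/75) = 3152/75.
Total output: 3202/75 + 3152/75 = 84.72.

84.72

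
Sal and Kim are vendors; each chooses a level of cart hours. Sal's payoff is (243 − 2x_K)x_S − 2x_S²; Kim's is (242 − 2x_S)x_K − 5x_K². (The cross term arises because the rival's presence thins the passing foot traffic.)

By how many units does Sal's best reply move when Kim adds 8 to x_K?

Expanding Sal's payoff: 243x_S − 2x_Kx_S − 2x_S².
∂π/∂x_S = 243 − 2x_K − 4x_S = 0, so x_S = 60.75 − 0.5x_K.
The reaction-function slope is −0.5, so an 8-unit rise in x_K moves x_S by −0.5 × 8 = −4. Sal's best response falls — the actions are strategic substitutes.

-4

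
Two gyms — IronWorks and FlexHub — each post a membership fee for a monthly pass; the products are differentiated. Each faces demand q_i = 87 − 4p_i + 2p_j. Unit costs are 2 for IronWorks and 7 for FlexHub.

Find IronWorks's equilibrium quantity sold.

58

IronWorks's profit: π = (p_{IronWorks} − 2)(87 − 4p_{IronWorks} + 2p_{FlexHub}).
∂π/∂p_{IronWorks} = 95 − 8p_{IronWorks} + 2p_{FlexHub} = 0 ⇒ p_{IronWorks} = 11.875 + 0.25p_{FlexHub}.
Similarly p_{FlexHub} = 14.375 + 0.25p_{IronWorks}.
Solving the two reaction functions simultaneously: (1 − (0.25)(0.25))p_{IronWorks} = 11.875 + 0.25·14.375, so 0.9375p_{IronWorks} = 495/32 and p_{IronWorks} = 16.5.
Then p_{FlexHub} = 14.375 + 0.25·16.5 = 18.5.
q_{IronWorks} = 87 − 4·16.5 + 2·18.5 = 58.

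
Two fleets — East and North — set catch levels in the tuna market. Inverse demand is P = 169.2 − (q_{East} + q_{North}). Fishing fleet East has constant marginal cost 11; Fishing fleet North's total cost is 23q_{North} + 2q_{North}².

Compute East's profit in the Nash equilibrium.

5329

Fishing fleet East's profit: π = q_{East}(169.2 − (q_{East} + q_{North})) − 11q_{East}.
∂π/∂q_{East} = 158.2 − 2q_{East} − q_{North} = 0, so q_{East} = 79.1 − 0.5q_{North}.
For North: ∂π/∂q_{North} = 146.2 − 6q_{North} − q_{East} = 0 ⇒ q_{North} = 731/30 − (1/6)q_{East}.
Solving the two reaction functions simultaneously: (1 − (−0.5)(−1/6))q_{East} = 79.1 − 0.5·(731/30), so (11/12)q_{East} = 803/12 and q_{East} = 73.
Then q_{North} = 731/30 − (1/6)·73 = 12.2.
Price P = 169.2 − 85.2 = 84.
East's profit: (84 − 11)·73 = 5329.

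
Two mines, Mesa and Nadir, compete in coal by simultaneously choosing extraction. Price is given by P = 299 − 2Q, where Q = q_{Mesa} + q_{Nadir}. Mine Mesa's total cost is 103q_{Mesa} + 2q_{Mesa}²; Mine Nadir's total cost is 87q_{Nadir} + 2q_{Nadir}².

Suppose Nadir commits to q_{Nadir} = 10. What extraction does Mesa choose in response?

22

Mine Mesa's profit: π = q_{Mesa}(299 − 2(q_{Mesa} + q_{Nadir})) − 103q_{Mesa} − 2q_{Mesa}².
∂π/∂q_{Mesa} = 196 − 8q_{Mesa} − 2q_{Nadir} = 0, so q_{Mesa} = 24.5 − 0.25q_{Nadir}.
At q_{Nadir} = 10: q_{Mesa} = 24.5 − 0.25·10 = 22.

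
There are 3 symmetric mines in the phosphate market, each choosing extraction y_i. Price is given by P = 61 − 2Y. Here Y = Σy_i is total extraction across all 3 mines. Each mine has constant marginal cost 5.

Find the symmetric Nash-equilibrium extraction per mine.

A representative mine's profit is π_i = y_i(61 − 2Y) − 5y_i, with Y = y_i + Σ_{j≠i} y_j.
First-order condition: 56 − 4y_i − 2Σ_{j≠i} y_j = 0.
Imposing symmetry (y_j = y for all j) turns Σ_{j≠i} y_j into 2y, so 56 = 8y and y = 7.

7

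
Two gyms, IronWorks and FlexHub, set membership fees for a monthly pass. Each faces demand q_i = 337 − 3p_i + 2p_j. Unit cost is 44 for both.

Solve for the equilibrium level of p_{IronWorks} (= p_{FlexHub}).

117.25

IronWorks's profit: π = (p_{IronWorks} − 44)(337 − 3p_{IronWorks} + 2p_{FlexHub}).
∂π/∂p_{IronWorks} = 469 − 6p_{IronWorks} + 2p_{FlexHub} = 0 ⇒ p_{IronWorks} = 469/6 + (1/3)p_{FlexHub}.
By symmetry p_{FlexHub} = p_{IronWorks}; substituting into the reaction function, (2/3)p_{IronWorks} = 469/6 and p_{IronWorks} = 117.25.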